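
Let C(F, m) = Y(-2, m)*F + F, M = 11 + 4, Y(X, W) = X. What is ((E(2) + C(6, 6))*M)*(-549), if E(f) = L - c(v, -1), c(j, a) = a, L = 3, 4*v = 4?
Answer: 16470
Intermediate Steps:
v = 1 (v = (¼)*4 = 1)
E(f) = 4 (E(f) = 3 - 1*(-1) = 3 + 1 = 4)
M = 15
C(F, m) = -F (C(F, m) = -2*F + F = -F)
((E(2) + C(6, 6))*M)*(-549) = ((4 - 1*6)*15)*(-549) = ((4 - 6)*15)*(-549) = -2*15*(-549) = -30*(-549) = 16470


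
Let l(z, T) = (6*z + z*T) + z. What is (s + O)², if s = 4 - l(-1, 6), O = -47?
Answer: 900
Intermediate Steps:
l(z, T) = 7*z + T*z (l(z, T) = (6*z + T*z) + z = 7*z + T*z)
s = 17 (s = 4 - (-1)*(7 + 6) = 4 - (-1)*13 = 4 - 1*(-13) = 4 + 13 = 17)
(s + O)² = (17 - 47)² = (-30)² = 900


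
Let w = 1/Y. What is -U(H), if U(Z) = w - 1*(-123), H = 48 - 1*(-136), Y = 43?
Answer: -5290/43 ≈ -123.02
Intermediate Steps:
w = 1/43 ≈ 0.023256
H = 184 (H = 48 + 136 = 184)
U(Z) = 5290/43 (U(Z) = 1/43 - 1*(-123) = 1/43 + 123 = 5290/43)
-U(H) = -1*5290/43 = -5290/43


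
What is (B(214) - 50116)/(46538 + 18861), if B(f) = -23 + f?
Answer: -49925/65399 ≈ -0.76339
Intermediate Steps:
(B(214) - 50116)/(46538 + 18861) = ((-23 + 214) - 50116)/(46538 + 18861) = (191 - 50116)/65399 = -49925*1/65399 = -49925/65399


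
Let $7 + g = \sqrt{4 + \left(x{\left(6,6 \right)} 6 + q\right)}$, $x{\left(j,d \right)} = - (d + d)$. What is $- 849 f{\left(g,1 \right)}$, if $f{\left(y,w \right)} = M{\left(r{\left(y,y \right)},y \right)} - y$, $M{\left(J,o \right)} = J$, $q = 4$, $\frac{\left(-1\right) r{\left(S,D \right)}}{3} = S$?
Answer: $-23772 + 27168 i \approx -23772.0 + 27168.0 i$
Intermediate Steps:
$r{\left(S,D \right)} = - 3 S$
$x{\left(j,d \right)} = - 2 d$
$g = -7 + 8 i$ ($g = -7 + \sqrt{4 + \left(\left(-2\right) 6 \cdot 6 + 4\right)} = -7 + \sqrt{4 + \left(\left(-12\right) 6 + 4\right)} = -7 + \sqrt{4 + \left(-72 + 4\right)} = -7 + \sqrt{4 - 68} = -7 + \sqrt{-64} = -7 + 8 i \approx -7.0 + 8.0 i$)
$f{\left(y,w \right)} = - 4 y$ ($f{\left(y,w \right)} = - 3 y - y = - 4 y$)
$- 849 f{\left(g,1 \right)} = - 849 \left(- 4 \left(-7 + 8 i\right)\right) = - 849 \left(28 - 32 i\right) = -23772 + 27168 i$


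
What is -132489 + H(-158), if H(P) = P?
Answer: -132647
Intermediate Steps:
-132489 + H(-158) = -132489 - 158 = -132647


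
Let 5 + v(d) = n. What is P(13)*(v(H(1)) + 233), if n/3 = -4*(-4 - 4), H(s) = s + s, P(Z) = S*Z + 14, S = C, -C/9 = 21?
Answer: -791532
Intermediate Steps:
C = -189 (C = -9*21 = -189)
S = -189
P(Z) = 14 - 189*Z (P(Z) = -189*Z + 14 = 14 - 189*Z)
H(s) = 2*s
n = 96 (n = 3*(-4*(-4 - 4)) = 3*(-4*(-8)) = 3*32 = 96)
v(d) = 91 (v(d) = -5 + 96 = 91)
P(13)*(v(H(1)) + 233) = (14 - 189*13)*(91 + 233) = (14 - 2457)*324 = -2443*324 = -791532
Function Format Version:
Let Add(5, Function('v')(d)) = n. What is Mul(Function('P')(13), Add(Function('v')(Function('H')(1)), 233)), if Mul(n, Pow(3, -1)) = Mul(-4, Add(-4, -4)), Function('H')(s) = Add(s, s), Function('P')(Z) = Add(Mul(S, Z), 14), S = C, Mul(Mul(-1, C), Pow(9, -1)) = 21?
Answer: -791532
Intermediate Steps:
C = -189 (C = Mul(-9, 21) = -189)
S = -189
Function('P')(Z) = Add(14, Mul(-189, Z)) (Function('P')(Z) = Add(Mul(-189, Z), 14) = Add(14, Mul(-189, Z)))
Function('H')(s) = Mul(2, s)
n = 96 (n = Mul(3, Mul(-4, Add(-4, -4))) = Mul(3, Mul(-4, -8)) = Mul(3, 32) = 96)
Function('v')(d) = 91 (Function('v')(d) = Add(-5, 96) = 91)
Mul(Function('P')(13), Add(Function('v')(Function('H')(1)), 233)) = Mul(Add(14, Mul(-189, 13)), Add(91, 233)) = Mul(Add(14, -2457), 324) = Mul(-2443, 324) = -791532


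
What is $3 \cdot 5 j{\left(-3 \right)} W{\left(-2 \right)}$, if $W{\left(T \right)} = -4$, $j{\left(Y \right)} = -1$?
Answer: $60$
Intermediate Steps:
$3 \cdot 5 j{\left(-3 \right)} W{\left(-2 \right)} = 3 \cdot 5 \left(-1\right) \left(-4\right) = 15 \left(-1\right) \left(-4\right) = \left(-15\right) \left(-4\right) = 60$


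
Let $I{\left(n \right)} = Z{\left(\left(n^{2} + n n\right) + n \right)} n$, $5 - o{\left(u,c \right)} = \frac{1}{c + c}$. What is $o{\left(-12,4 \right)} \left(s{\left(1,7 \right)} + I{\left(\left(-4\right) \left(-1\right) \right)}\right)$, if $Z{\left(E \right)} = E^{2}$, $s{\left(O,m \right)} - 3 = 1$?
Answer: $\frac{50583}{2} \approx 25292.0$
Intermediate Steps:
$s{\left(O,m \right)} = 4$ ($s{\left(O,m \right)} = 3 + 1 = 4$)
$o{\left(u,c \right)} = 5 - \frac{1}{2 c}$ ($o{\left(u,c \right)} = 5 - \frac{1}{c + c} = 5 - \frac{1}{2 c}$)
$I{\left(n \right)} = n \left(n + 2 n^{2}\right)^{2}$ ($I{\left(n \right)} = \left(\left(n^{2} + n n\right) + n\right)^{2} n = \left(\left(n^{2} + n^{2}\right) + n\right)^{2} n = \left(2 n^{2} + n\right)^{2} n = \left(n + 2 n^{2}\right)^{2} n = n \left(n + 2 n^{2}\right)^{2}$)
$o{\left(-12,4 \right)} \left(s{\left(1,7 \right)} + I{\left(\left(-4\right) \left(-1\right) \right)}\right) = \left(5 - \frac{1}{2 \cdot 4}\right) \left(4 + \left(\left(-4\right) \left(-1\right)\right)^{3} \left(1 + 2 \left(\left(-4\right) \left(-1\right)\right)\right)^{2}\right) = \left(5 - \frac{1}{8}\right) \left(4 + 4^{3} \left(1 + 2 \cdot 4\right)^{2}\right) = \left(5 - \frac{1}{8}\right) \left(4 + 64 \left(1 + 8\right)^{2}\right) = \frac{39 \left(4 + 64 \cdot 9^{2}\right)}{8} = \frac{39 \left(4 + 64 \cdot 81\right)}{8} = \frac{39 \left(4 + 5184\right)}{8} = \frac{39}{8} \cdot 5188 = \frac{50583}{2}$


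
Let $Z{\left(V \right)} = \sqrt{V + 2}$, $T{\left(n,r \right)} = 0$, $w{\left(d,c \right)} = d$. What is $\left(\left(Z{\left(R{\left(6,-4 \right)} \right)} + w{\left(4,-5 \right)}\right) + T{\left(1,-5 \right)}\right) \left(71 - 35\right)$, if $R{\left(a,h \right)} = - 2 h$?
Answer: $144 + 36 \sqrt{10} \approx 257.84$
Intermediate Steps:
$Z{\left(V \right)} = \sqrt{2 + V}$
$\left(\left(Z{\left(R{\left(6,-4 \right)} \right)} + w{\left(4,-5 \right)}\right) + T{\left(1,-5 \right)}\right) \left(71 - 35\right) = \left(\left(\sqrt{2 - -8} + 4\right) + 0\right) \left(71 - 35\right) = \left(\left(\sqrt{2 + 8} + 4\right) + 0\right) 36 = \left(\left(\sqrt{10} + 4\right) + 0\right) 36 = \left(\left(4 + \sqrt{10}\right) + 0\right) 36 = \left(4 + \sqrt{10}\right) 36 = 144 + 36 \sqrt{10}$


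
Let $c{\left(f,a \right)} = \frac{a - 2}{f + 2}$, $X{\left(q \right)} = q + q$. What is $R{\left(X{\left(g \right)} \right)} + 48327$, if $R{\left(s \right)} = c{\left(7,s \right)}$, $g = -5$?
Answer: $\frac{144977}{3} \approx 48326.0$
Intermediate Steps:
$X{\left(q \right)} = 2 q$
$c{\left(f,a \right)} = \frac{-2 + a}{2 + f}$
$R{\left(s \right)} = - \frac{2}{9} + \frac{s}{9}$ ($R{\left(s \right)} = \frac{-2 + s}{2 + 7} = \frac{-2 + s}{9} = - \frac{2}{9} + \frac{s}{9}$)
$R{\left(X{\left(g \right)} \right)} + 48327 = \left(- \frac{2}{9} + \frac{2 \left(-5\right)}{9}\right) + 48327 = \left(- \frac{2}{9} + \frac{1}{9} \left(-10\right)\right) + 48327 = \left(- \frac{2}{9} - \frac{10}{9}\right) + 48327 = - \frac{4}{3} + 48327 = \frac{144977}{3}$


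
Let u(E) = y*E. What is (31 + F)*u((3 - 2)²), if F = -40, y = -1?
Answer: 9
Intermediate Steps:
u(E) = -E
(31 + F)*u((3 - 2)²) = (31 - 40)*(-(3 - 2)²) = -(-9)*1² = -(-9) = -9*(-1) = 9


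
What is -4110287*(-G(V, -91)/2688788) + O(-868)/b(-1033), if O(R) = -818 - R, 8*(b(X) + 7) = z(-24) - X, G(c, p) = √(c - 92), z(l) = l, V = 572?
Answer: 400/953 + 4110287*√30/672197 ≈ 33.911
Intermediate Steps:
G(c, p) = √(-92 + c)
b(X) = -10 - X/8 (b(X) = -7 + (-24 - X)/8 = -7 + (-3 - X/8) = -10 - X/8)
-4110287*(-G(V, -91)/2688788) + O(-868)/b(-1033) = -4110287*(-√(-92 + 572)/2688788) + (-818 - 1*(-868))/(-10 - ⅛*(-1033)) = -4110287*(-√30/672197) + (-818 + 868)/(-10 + 1033/8) = -4110287*(-√30/672197) + 50/(953/8) = -4110287*(-√30/672197) + 50*(8/953) = -4110287*(-√30/672197) + 400/953 = -(-4110287)*√30/672197 + 400/953 = 4110287*√30/672197 + 400/953 = 400/953 + 4110287*√30/672197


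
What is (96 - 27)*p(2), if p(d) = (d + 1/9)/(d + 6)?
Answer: 437/24 ≈ 18.208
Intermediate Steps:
p(d) = (⅑ + d)/(6 + d) (p(d) = (d + ⅑)/(6 + d) = (⅑ + d)/(6 + d))
(96 - 27)*p(2) = (96 - 27)*((⅑ + 2)/(6 + 2)) = 69*((19/9)/8) = 69*((⅛)*(19/9)) = 69*(19/72) = 437/24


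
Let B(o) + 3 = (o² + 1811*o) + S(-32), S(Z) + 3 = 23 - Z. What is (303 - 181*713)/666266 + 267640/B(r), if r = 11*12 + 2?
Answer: 72378505495/86840777307 ≈ 0.83346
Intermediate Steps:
S(Z) = 20 - Z (S(Z) = -3 + (23 - Z) = 20 - Z)
r = 134 (r = 132 + 2 = 134)
B(o) = 49 + o² + 1811*o (B(o) = -3 + ((o² + 1811*o) + (20 - 1*(-32))) = -3 + ((o² + 1811*o) + (20 + 32)) = -3 + ((o² + 1811*o) + 52) = -3 + (52 + o² + 1811*o) = 49 + o² + 1811*o)
(303 - 181*713)/666266 + 267640/B(r) = (303 - 181*713)/666266 + 267640/(49 + 134² + 1811*134) = (303 - 129053)*(1/666266) + 267640/(49 + 17956 + 242674) = -128750*1/666266 + 267640/260679 = -64375/333133 + 267640*(1/260679) = -64375/333133 + 267640/260679 = 72378505495/86840777307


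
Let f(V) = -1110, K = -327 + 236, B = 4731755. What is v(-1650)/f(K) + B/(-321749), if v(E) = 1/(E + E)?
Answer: -17332418243251/1178566587000 ≈ -14.706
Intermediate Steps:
K = -91
v(E) = 1/(2*E)
v(-1650)/f(K) + B/(-321749) = ((½)/(-1650))/(-1110) + 4731755/(-321749) = ((½)*(-1/1650))*(-1/1110) + 4731755*(-1/321749) = -1/3300*(-1/1110) - 4731755/321749 = 1/3663000 - 4731755/321749 = -17332418243251/1178566587000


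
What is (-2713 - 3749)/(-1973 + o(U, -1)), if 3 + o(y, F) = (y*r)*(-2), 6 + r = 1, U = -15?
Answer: 3231/1063 ≈ 3.0395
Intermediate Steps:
r = -5 (r = -6 + 1 = -5)
o(y, F) = -3 + 10*y (o(y, F) = -3 + (y*(-5))*(-2) = -3 - 5*y*(-2) = -3 + 10*y)
(-2713 - 3749)/(-1973 + o(U, -1)) = (-2713 - 3749)/(-1973 + (-3 + 10*(-15))) = -6462/(-1973 + (-3 - 150)) = -6462/(-1973 - 153) = -6462/(-2126) = -6462*(-1/2126) = 3231/1063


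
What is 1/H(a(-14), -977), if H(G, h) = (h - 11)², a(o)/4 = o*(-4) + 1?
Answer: 1/976144 ≈ 1.0244e-6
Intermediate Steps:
a(o) = 4 - 16*o (a(o) = 4*(o*(-4) + 1) = 4*(-4*o + 1) = 4*(1 - 4*o) = 4 - 16*o)
H(G, h) = (-11 + h)²
1/H(a(-14), -977) = 1/((-11 - 977)²) = 1/((-988)²) = 1/976144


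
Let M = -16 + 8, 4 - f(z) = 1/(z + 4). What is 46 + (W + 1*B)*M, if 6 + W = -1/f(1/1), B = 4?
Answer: 1218/19 ≈ 64.105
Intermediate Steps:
f(z) = 4 - 1/(4 + z) (f(z) = 4 - 1/(z + 4) = 4 - 1/(4 + z))
M = -8
W = -119/19 (W = -6 - 1/((15 + 4/1)/(4 + 1/1)) = -6 - 1/((15 + 4*1)/(4 + 1)) = -6 - 1/((15 + 4)/5) = -6 - 1/((1/5)*19) = -6 - 1/19/5 = -6 - 1*5/19 = -6 - 5/19 = -119/19 ≈ -6.2632)
46 + (W + 1*B)*M = 46 + (-119/19 + 1*4)*(-8) = 46 + (-119/19 + 4)*(-8) = 46 - 43/19*(-8) = 46 + 344/19 = 1218/19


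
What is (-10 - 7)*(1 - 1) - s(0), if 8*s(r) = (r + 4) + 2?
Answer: -3/4 ≈ -0.75000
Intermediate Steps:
s(r) = 3/4 + r/8 (s(r) = ((r + 4) + 2)/8 = ((4 + r) + 2)/8 = (6 + r)/8 = 3/4 + r/8)
(-10 - 7)*(1 - 1) - s(0) = (-10 - 7)*(1 - 1) - (3/4 + (1/8)*0) = -17*0 - (3/4 + 0) = 0 - 1*3/4 = 0 - 3/4 = -3/4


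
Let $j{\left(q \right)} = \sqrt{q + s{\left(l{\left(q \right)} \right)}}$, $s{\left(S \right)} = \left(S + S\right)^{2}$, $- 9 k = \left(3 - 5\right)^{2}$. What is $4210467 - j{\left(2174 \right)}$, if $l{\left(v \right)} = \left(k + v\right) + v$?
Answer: $4210467 - \frac{\sqrt{6124177630}}{9} \approx 4.2018 \cdot 10^{6}$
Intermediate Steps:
$k = - \frac{4}{9}$ ($k = - \frac{\left(3 - 5\right)^{2}}{9} = - \frac{\left(-2\right)^{2}}{9} = \left(- \frac{1}{9}\right) 4 = - \frac{4}{9} \approx -0.44444$)
$l{\left(v \right)} = - \frac{4}{9} + 2 v$ ($l{\left(v \right)} = \left(- \frac{4}{9} + v\right) + v = - \frac{4}{9} + 2 v$)
$s{\left(S \right)} = 4 S^{2}$ ($s{\left(S \right)} = \left(2 S\right)^{2} = 4 S^{2}$)
$j{\left(q \right)} = \sqrt{q + 4 \left(- \frac{4}{9} + 2 q\right)^{2}}$
$4210467 - j{\left(2174 \right)} = 4210467 - \frac{\sqrt{64 - 1076130 + 1296 \cdot 2174^{2}}}{9} = 4210467 - \frac{\sqrt{64 - 1076130 + 1296 \cdot 4726276}}{9} = 4210467 - \frac{\sqrt{64 - 1076130 + 6125253696}}{9} = 4210467 - \frac{\sqrt{6124177630}}{9}$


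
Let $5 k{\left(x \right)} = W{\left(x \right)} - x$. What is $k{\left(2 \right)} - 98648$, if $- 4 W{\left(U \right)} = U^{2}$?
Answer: $- \frac{493243}{5} \approx -98649.0$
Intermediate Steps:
$W{\left(U \right)} = - \frac{U^{2}}{4}$
$k{\left(x \right)} = - \frac{x}{5} - \frac{x^{2}}{20}$ ($k{\left(x \right)} = \frac{- \frac{x^{2}}{4} - x}{5} = \frac{- x - \frac{x^{2}}{4}}{5} = - \frac{x}{5} - \frac{x^{2}}{20}$)
$k{\left(2 \right)} - 98648 = \frac{1}{20} \cdot 2 \left(-4 - 2\right) - 98648 = \frac{1}{20} \cdot 2 \left(-6\right) - 98648 = - \frac{3}{5} - 98648 = - \frac{493243}{5}$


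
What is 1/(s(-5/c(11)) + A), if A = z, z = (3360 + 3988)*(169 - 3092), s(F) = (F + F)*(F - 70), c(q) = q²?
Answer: -14641/314462300014 ≈ -4.6559e-8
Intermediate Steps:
s(F) = 2*F*(-70 + F) (s(F) = (2*F)*(-70 + F) = 2*F*(-70 + F))
z = -21478204 (z = 7348*(-2923) = -21478204)
A = -21478204
1/(s(-5/c(11)) + A) = 1/(2*(-5/(11²))*(-70 - 5/(11²)) - 21478204) = 1/(2*(-5/121)*(-70 - 5/121) - 21478204) = 1/(2*(-5/121)*(-8475/121) - 21478204) = 1/(84750/14641 - 21478204) = 1/(-314462300014/14641) = -14641/314462300014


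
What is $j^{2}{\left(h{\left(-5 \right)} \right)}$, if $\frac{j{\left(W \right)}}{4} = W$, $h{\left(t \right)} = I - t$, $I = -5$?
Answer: $0$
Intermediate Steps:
$h{\left(t \right)} = -5 - t$
$j{\left(W \right)} = 4 W$
$j^{2}{\left(h{\left(-5 \right)} \right)} = \left(4 \left(-5 - -5\right)\right)^{2} = \left(4 \left(-5 + 5\right)\right)^{2} = \left(4 \cdot 0\right)^{2} = 0^{2} = 0$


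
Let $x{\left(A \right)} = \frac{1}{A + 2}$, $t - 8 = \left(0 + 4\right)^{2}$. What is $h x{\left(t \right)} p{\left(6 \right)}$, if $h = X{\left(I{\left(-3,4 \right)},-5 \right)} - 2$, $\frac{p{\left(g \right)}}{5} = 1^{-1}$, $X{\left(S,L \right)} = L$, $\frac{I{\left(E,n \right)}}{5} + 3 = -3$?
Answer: $- \frac{35}{26} \approx -1.3462$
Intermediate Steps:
$t = 24$ ($t = 8 + \left(0 + 4\right)^{2} = 8 + 4^{2} = 8 + 16 = 24$)
$I{\left(E,n \right)} = -30$ ($I{\left(E,n \right)} = -15 + 5 \left(-3\right) = -15 - 15 = -30$)
$x{\left(A \right)} = \frac{1}{2 + A}$
$p{\left(g \right)} = 5$ ($p{\left(g \right)} = \frac{5}{1} = 5 \cdot 1 = 5$)
$h = -7$ ($h = -5 - 2 = -7$)
$h x{\left(t \right)} p{\left(6 \right)} = - \frac{7}{2 + 24} \cdot 5 = - \frac{7}{26} \cdot 5 = \left(-7\right) \frac{1}{26} \cdot 5 = \left(- \frac{7}{26}\right) 5 = - \frac{35}{26}$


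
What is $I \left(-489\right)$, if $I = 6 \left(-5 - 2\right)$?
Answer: $20538$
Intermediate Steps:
$I = -42$ ($I = 6 \left(-7\right) = -42$)
$I \left(-489\right) = \left(-42\right) \left(-489\right) = 20538$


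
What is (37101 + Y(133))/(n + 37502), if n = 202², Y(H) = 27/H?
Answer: 822410/1735783 ≈ 0.47380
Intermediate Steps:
n = 40804
(37101 + Y(133))/(n + 37502) = (37101 + 27/133)/(40804 + 37502) = (37101 + 27*(1/133))/78306 = (37101 + 27/133)*(1/78306) = (4934460/133)*(1/78306) = 822410/1735783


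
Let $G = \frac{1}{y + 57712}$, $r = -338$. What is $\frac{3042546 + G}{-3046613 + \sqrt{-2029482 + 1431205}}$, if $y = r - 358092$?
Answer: $- \frac{2787493531427582551}{2791219780297493028} - \frac{914948348027 i \sqrt{598277}}{2791219780297493028} \approx -0.99866 - 0.00025354 i$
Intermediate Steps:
$y = -358430$ ($y = -338 - 358092 = -358430$)
$G = - \frac{1}{300718}$ ($G = \frac{1}{-358430 + 57712} = \frac{1}{-300718} = - \frac{1}{300718} \approx -3.3254 \cdot 10^{-6}$)
$\frac{3042546 + G}{-3046613 + \sqrt{-2029482 + 1431205}} = \frac{3042546 - \frac{1}{300718}}{-3046613 + \sqrt{-2029482 + 1431205}} = \frac{914948348027}{300718 \left(-3046613 + \sqrt{-598277}\right)} = \frac{914948348027}{300718 \left(-3046613 + i \sqrt{598277}\right)}$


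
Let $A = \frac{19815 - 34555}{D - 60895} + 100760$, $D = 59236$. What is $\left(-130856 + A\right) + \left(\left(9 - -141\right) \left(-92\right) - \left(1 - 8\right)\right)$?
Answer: $- \frac{72797111}{1659} \approx -43880.0$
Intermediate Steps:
$A = \frac{167175580}{1659}$ ($A = \frac{19815 - 34555}{59236 - 60895} + 100760 = - \frac{14740}{-1659} + 100760 = \left(-14740\right) \left(- \frac{1}{1659}\right) + 100760 = \frac{14740}{1659} + 100760 = \frac{167175580}{1659} \approx 1.0077 \cdot 10^{5}$)
$\left(-130856 + A\right) + \left(\left(9 - -141\right) \left(-92\right) - \left(1 - 8\right)\right) = \left(-130856 + \frac{167175580}{1659}\right) + \left(\left(9 - -141\right) \left(-92\right) - \left(1 - 8\right)\right) = - \frac{49914524}{1659} + \left(\left(9 + 141\right) \left(-92\right) - -7\right) = - \frac{49914524}{1659} + \left(150 \left(-92\right) + 7\right) = - \frac{49914524}{1659} + \left(-13800 + 7\right) = - \frac{49914524}{1659} - 13793 = - \frac{72797111}{1659}$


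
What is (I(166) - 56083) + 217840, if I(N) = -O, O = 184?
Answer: 161573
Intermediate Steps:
I(N) = -184 (I(N) = -1*184 = -184)
(I(166) - 56083) + 217840 = (-184 - 56083) + 217840 = -56267 + 217840 = 161573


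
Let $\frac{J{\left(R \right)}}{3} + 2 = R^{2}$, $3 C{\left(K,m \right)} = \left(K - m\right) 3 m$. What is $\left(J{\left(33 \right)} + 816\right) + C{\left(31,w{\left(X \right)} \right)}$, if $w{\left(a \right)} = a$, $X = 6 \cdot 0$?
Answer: $4077$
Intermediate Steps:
$X = 0$
$C{\left(K,m \right)} = \frac{m \left(- 3 m + 3 K\right)}{3}$ ($C{\left(K,m \right)} = \frac{\left(K - m\right) 3 m}{3} = \frac{\left(- 3 m + 3 K\right) m}{3} = \frac{m \left(- 3 m + 3 K\right)}{3}$)
$J{\left(R \right)} = -6 + 3 R^{2}$
$\left(J{\left(33 \right)} + 816\right) + C{\left(31,w{\left(X \right)} \right)} = \left(\left(-6 + 3 \cdot 33^{2}\right) + 816\right) + 0 \left(31 - 0\right) = \left(\left(-6 + 3 \cdot 1089\right) + 816\right) + 0 \left(31 + 0\right) = \left(\left(-6 + 3267\right) + 816\right) + 0 \cdot 31 = \left(3261 + 816\right) + 0 = 4077 + 0 = 4077$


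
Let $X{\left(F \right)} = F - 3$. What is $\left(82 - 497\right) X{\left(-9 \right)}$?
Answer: $4980$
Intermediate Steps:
$X{\left(F \right)} = -3 + F$ ($X{\left(F \right)} = F - 3 = -3 + F$)
$\left(82 - 497\right) X{\left(-9 \right)} = \left(82 - 497\right) \left(-3 - 9\right) = \left(-415\right) \left(-12\right) = 4980$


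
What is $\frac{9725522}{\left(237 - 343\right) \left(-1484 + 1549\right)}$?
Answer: $- \frac{4862761}{3445} \approx -1411.5$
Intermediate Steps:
$\frac{9725522}{\left(237 - 343\right) \left(-1484 + 1549\right)} = \frac{9725522}{\left(237 - 343\right) 65} = \frac{9725522}{\left(-106\right) 65} = \frac{9725522}{-6890} = 9725522 \left(- \frac{1}{6890}\right) = - \frac{4862761}{3445}$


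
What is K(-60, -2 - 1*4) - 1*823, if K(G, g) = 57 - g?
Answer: -760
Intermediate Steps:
K(-60, -2 - 1*4) - 1*823 = (57 - (-2 - 1*4)) - 1*823 = (57 - (-2 - 4)) - 823 = (57 - 1*(-6)) - 823 = (57 + 6) - 823 = 63 - 823 = -760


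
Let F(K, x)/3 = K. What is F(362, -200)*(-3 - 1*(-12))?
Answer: 9774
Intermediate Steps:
F(K, x) = 3*K
F(362, -200)*(-3 - 1*(-12)) = (3*362)*(-3 - 1*(-12)) = 1086*(-3 + 12) = 1086*9 = 9774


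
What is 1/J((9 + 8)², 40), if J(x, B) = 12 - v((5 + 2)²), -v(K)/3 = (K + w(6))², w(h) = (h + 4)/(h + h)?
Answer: 12/89545 ≈ 0.00013401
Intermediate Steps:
w(h) = (4 + h)/(2*h) (w(h) = (4 + h)/((2*h)) = (4 + h)*(1/(2*h)) = (4 + h)/(2*h))
v(K) = -3*(⅚ + K)² (v(K) = -3*(K + (½)*(4 + 6)/6)² = -3*(K + (½)*(⅙)*10)² = -3*(K + ⅚)² = -3*(⅚ + K)²)
J(x, B) = 89545/12 (J(x, B) = 12 - (-1)*(5 + 6*(5 + 2)²)²/12 = 12 - (-1)*(5 + 6*7²)²/12 = 12 - (-1)*(5 + 6*49)²/12 = 12 - (-1)*(5 + 294)²/12 = 12 - (-1)*299²/12 = 12 - (-1)*89401/12 = 12 - 1*(-89401/12) = 12 + 89401/12 = 89545/12)
1/J((9 + 8)², 40) = 1/(89545/12) = 12/89545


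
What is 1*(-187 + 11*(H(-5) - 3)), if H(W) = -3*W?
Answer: -55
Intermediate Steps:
1*(-187 + 11*(H(-5) - 3)) = 1*(-187 + 11*(-3*(-5) - 3)) = 1*(-187 + 11*(15 - 3)) = 1*(-187 + 11*12) = 1*(-187 + 132) = 1*(-55) = -55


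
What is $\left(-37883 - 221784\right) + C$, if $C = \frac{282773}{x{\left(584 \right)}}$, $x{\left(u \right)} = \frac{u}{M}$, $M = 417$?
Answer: $- \frac{33729187}{584} \approx -57755.0$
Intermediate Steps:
$x{\left(u \right)} = \frac{u}{417}$
$C = \frac{117916341}{584}$ ($C = \frac{282773}{\frac{1}{417} \cdot 584} = \frac{282773}{\frac{584}{417}} = 282773 \cdot \frac{417}{584} = \frac{117916341}{584} \approx 2.0191 \cdot 10^{5}$)
$\left(-37883 - 221784\right) + C = \left(-37883 - 221784\right) + \frac{117916341}{584} = -259667 + \frac{117916341}{584} = - \frac{33729187}{584}$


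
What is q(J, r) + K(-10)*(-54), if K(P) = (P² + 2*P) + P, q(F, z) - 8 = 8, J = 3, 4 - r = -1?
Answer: -3764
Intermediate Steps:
r = 5 (r = 4 - 1*(-1) = 4 + 1 = 5)
q(F, z) = 16 (q(F, z) = 8 + 8 = 16)
K(P) = P² + 3*P
q(J, r) + K(-10)*(-54) = 16 - 10*(3 - 10)*(-54) = 16 - 10*(-7)*(-54) = 16 + 70*(-54) = 16 - 3780 = -3764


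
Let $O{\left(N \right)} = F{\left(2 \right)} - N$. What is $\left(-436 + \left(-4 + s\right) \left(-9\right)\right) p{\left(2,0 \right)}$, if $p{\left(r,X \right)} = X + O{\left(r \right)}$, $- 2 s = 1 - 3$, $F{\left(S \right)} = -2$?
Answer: $1636$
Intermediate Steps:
$s = 1$ ($s = - \frac{1 - 3}{2} = \left(- \frac{1}{2}\right) \left(-2\right) = 1$)
$O{\left(N \right)} = -2 - N$
$p{\left(r,X \right)} = -2 + X - r$ ($p{\left(r,X \right)} = X - \left(2 + r\right) = -2 + X - r$)
$\left(-436 + \left(-4 + s\right) \left(-9\right)\right) p{\left(2,0 \right)} = \left(-436 + \left(-4 + 1\right) \left(-9\right)\right) \left(-2 + 0 - 2\right) = \left(-436 - -27\right) \left(-2 + 0 - 2\right) = \left(-436 + 27\right) \left(-4\right) = \left(-409\right) \left(-4\right) = 1636$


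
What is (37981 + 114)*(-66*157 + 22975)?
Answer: 480492235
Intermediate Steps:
(37981 + 114)*(-66*157 + 22975) = 38095*(-10362 + 22975) = 38095*12613 = 480492235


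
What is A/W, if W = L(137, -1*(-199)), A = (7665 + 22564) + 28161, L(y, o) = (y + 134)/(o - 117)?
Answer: 4787980/271 ≈ 17668.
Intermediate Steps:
L(y, o) = (134 + y)/(-117 + o)
A = 58390 (A = 30229 + 28161 = 58390)
W = 271/82 (W = (134 + 137)/(-117 - 1*(-199)) = 271/(-117 + 199) = 271/82 ≈ 3.3049)
A/W = 58390/(271/82) = 58390*(82/271) = 4787980/271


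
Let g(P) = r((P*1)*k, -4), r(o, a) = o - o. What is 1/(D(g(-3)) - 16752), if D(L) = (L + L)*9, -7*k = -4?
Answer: -1/16752 ≈ -5.9694e-5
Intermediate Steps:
k = 4/7 (k = -⅐*(-4) = 4/7 ≈ 0.57143)
r(o, a) = 0
g(P) = 0
D(L) = 18*L (D(L) = (2*L)*9 = 18*L)
1/(D(g(-3)) - 16752) = 1/(18*0 - 16752) = 1/(0 - 16752) = 1/(-16752) = -1/16752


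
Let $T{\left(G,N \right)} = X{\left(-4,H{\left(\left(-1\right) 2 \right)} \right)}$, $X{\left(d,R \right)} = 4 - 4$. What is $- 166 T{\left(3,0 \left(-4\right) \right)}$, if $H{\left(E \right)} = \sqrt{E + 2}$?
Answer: $0$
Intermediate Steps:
$H{\left(E \right)} = \sqrt{2 + E}$
$X{\left(d,R \right)} = 0$
$T{\left(G,N \right)} = 0$
$- 166 T{\left(3,0 \left(-4\right) \right)} = \left(-166\right) 0 = 0$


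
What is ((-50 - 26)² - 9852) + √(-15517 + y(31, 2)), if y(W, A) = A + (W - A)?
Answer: -4076 + I*√15486 ≈ -4076.0 + 124.44*I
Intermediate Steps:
y(W, A) = W
((-50 - 26)² - 9852) + √(-15517 + y(31, 2)) = ((-50 - 26)² - 9852) + √(-15517 + 31) = ((-76)² - 9852) + √(-15486) = (5776 - 9852) + I*√15486 = -4076 + I*√15486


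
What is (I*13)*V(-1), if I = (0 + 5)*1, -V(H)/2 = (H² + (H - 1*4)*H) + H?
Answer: -650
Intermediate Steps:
V(H) = -2*H - 2*H² - 2*H*(-4 + H) (V(H) = -2*((H² + (H - 1*4)*H) + H) = -2*((H² + (H - 4)*H) + H) = -2*((H² + (-4 + H)*H) + H) = -2*((H² + H*(-4 + H)) + H) = -2*(H + H² + H*(-4 + H)) = -2*H - 2*H² - 2*H*(-4 + H))
I = 5 (I = 5*1 = 5)
(I*13)*V(-1) = (5*13)*(2*(-1)*(3 - 2*(-1))) = 65*(2*(-1)*(3 + 2)) = 65*(2*(-1)*5) = 65*(-10) = -650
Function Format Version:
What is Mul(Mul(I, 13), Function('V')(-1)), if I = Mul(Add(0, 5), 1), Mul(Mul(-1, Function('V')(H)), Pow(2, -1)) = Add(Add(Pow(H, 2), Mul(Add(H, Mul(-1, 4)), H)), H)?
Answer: -650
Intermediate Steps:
Function('V')(H) = Add(Mul(-2, H), Mul(-2, Pow(H, 2)), Mul(-2, H, Add(-4, H))) (Function('V')(H) = Mul(-2, Add(Add(Pow(H, 2), Mul(Add(H, Mul(-1, 4)), H)), H)) = Mul(-2, Add(Add(Pow(H, 2), Mul(Add(H, -4), H)), H)) = Mul(-2, Add(Add(Pow(H, 2), Mul(Add(-4, H), H)), H)) = Mul(-2, Add(Add(Pow(H, 2), Mul(H, Add(-4, H))), H)) = Mul(-2, Add(H, Pow(H, 2), Mul(H, Add(-4, H)))) = Add(Mul(-2, H), Mul(-2, Pow(H, 2)), Mul(-2, H, Add(-4, H))))
I = 5 (I = Mul(5, 1) = 5)
Mul(Mul(I, 13), Function('V')(-1)) = Mul(Mul(5, 13), Mul(2, -1, Add(3, Mul(-2, -1)))) = Mul(65, Mul(2, -1, Add(3, 2))) = Mul(65, Mul(2, -1, 5)) = Mul(65, -10) = -650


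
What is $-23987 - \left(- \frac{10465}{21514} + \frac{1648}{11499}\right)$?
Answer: $- \frac{5934046718719}{247389486} \approx -23987.0$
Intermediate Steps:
$-23987 - \left(- \frac{10465}{21514} + \frac{1648}{11499}\right) = -23987 - - \frac{84881963}{247389486} = -23987 + \frac{84881963}{247389486} = - \frac{5934046718719}{247389486}$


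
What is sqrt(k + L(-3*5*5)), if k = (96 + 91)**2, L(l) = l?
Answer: sqrt(34894) ≈ 186.80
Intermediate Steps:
k = 34969 (k = 187**2 = 34969)
sqrt(k + L(-3*5*5)) = sqrt(34969 - 3*5*5) = sqrt(34969 - 15*5) = sqrt(34969 - 75) = sqrt(34894)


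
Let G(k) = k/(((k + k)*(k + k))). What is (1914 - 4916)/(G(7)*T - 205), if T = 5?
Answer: 84056/5735 ≈ 14.657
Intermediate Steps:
G(k) = 1/(4*k) (G(k) = k/(((2*k)*(2*k))) = k/((4*k²)) = (1/(4*k²))*k = 1/(4*k))
(1914 - 4916)/(G(7)*T - 205) = (1914 - 4916)/(((¼)/7)*5 - 205) = -3002/(((¼)*(⅐))*5 - 205) = -3002/((1/28)*5 - 205) = -3002/(5/28 - 205) = -3002/(-5735/28) = -3002*(-28/5735) = 84056/5735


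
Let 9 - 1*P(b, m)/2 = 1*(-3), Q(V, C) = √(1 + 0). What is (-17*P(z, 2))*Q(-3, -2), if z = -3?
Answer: -408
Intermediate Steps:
Q(V, C) = 1 (Q(V, C) = √1 = 1)
P(b, m) = 24 (P(b, m) = 18 - 2*(-3) = 18 + 6 = 24)
(-17*P(z, 2))*Q(-3, -2) = -17*24*1 = -408*1 = -408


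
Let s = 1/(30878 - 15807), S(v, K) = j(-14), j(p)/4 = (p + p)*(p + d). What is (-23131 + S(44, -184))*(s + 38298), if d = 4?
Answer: -12704510578749/15071 ≈ -8.4298e+8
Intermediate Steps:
j(p) = 8*p*(4 + p) (j(p) = 4*((p + p)*(p + 4)) = 4*((2*p)*(4 + p)) = 4*(2*p*(4 + p)) = 8*p*(4 + p))
S(v, K) = 1120 (S(v, K) = 8*(-14)*(4 - 14) = 8*(-14)*(-10) = 1120)
s = 1/15071 ≈ 6.6353e-5
(-23131 + S(44, -184))*(s + 38298) = (-23131 + 1120)*(1/15071 + 38298) = -22011*577189159/15071 = -12704510578749/15071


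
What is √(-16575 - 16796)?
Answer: I*√33371 ≈ 182.68*I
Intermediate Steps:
√(-16575 - 16796) = √(-33371) = I*√33371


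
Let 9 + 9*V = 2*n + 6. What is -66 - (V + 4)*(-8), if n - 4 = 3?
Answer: -218/9 ≈ -24.222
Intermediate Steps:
n = 7 (n = 4 + 3 = 7)
V = 11/9 (V = -1 + (2*7 + 6)/9 = -1 + (14 + 6)/9 = -1 + (1/9)*20 = -1 + 20/9 = 11/9 ≈ 1.2222)
-66 - (V + 4)*(-8) = -66 - (11/9 + 4)*(-8) = -66 - 47*(-8)/9 = -66 - 1*(-376/9) = -66 + 376/9 = -218/9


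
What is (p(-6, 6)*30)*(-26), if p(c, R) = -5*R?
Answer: 23400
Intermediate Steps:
(p(-6, 6)*30)*(-26) = (-5*6*30)*(-26) = -30*30*(-26) = -900*(-26) = 23400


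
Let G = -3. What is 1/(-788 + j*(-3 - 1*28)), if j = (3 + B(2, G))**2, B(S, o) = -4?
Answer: -1/819 ≈ -0.0012210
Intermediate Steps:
j = 1 (j = (3 - 4)**2 = (-1)**2 = 1)
1/(-788 + j*(-3 - 1*28)) = 1/(-788 + 1*(-3 - 1*28)) = 1/(-788 + 1*(-3 - 28)) = 1/(-788 + 1*(-31)) = 1/(-788 - 31) = 1/(-819) = -1/819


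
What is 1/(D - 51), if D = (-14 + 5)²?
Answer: 1/30 ≈ 0.033333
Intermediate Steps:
D = 81 (D = (-9)² = 81)
1/(D - 51) = 1/(81 - 51) = 1/30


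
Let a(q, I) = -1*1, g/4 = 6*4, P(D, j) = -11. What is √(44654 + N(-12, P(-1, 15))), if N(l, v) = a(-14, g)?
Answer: √44653 ≈ 211.31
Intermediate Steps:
g = 96 (g = 4*(6*4) = 4*24 = 96)
a(q, I) = -1
N(l, v) = -1
√(44654 + N(-12, P(-1, 15))) = √(44654 - 1) = √44653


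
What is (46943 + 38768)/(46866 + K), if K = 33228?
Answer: 85711/80094 ≈ 1.0701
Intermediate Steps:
(46943 + 38768)/(46866 + K) = (46943 + 38768)/(46866 + 33228) = 85711/80094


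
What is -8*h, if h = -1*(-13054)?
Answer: -104432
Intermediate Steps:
h = 13054
-8*h = -8*13054 = -104432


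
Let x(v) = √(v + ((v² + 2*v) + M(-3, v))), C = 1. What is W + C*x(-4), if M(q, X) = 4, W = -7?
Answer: -7 + 2*√2 ≈ -4.1716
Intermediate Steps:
x(v) = √(4 + v² + 3*v) (x(v) = √(v + ((v² + 2*v) + 4)) = √(v + (4 + v² + 2*v)) = √(4 + v² + 3*v))
W + C*x(-4) = -7 + 1*√(4 + (-4)² + 3*(-4)) = -7 + 1*√(4 + 16 - 12) = -7 + 1*√8 = -7 + 1*(2*√2) = -7 + 2*√2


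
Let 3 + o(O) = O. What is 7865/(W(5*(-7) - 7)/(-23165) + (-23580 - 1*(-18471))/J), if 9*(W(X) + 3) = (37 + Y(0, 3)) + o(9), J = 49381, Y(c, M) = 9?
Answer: -143312797485/1887406 ≈ -75931.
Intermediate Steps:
o(O) = -3 + O
W(X) = 25/9 (W(X) = -3 + ((37 + 9) + (-3 + 9))/9 = -3 + (46 + 6)/9 = -3 + (⅑)*52 = -3 + 52/9 = 25/9)
7865/(W(5*(-7) - 7)/(-23165) + (-23580 - 1*(-18471))/J) = 7865/((25/9)/(-23165) + (-23580 - 1*(-18471))/49381) = 7865/((25/9)*(-1/23165) + (-23580 + 18471)*(1/49381)) = 7865/(-5/41697 - 5109*1/49381) = 7865/(-5/41697 - 5109/49381) = 7865/(-1887406/18221589) = 7865*(-18221589/1887406) = -143312797485/1887406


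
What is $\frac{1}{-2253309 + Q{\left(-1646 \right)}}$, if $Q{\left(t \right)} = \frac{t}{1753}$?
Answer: $- \frac{1753}{3950052323} \approx -4.4379 \cdot 10^{-7}$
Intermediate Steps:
$Q{\left(t \right)} = \frac{t}{1753}$ ($Q{\left(t \right)} = t \frac{1}{1753} = \frac{t}{1753}$)
$\frac{1}{-2253309 + Q{\left(-1646 \right)}} = \frac{1}{-2253309 + \frac{1}{1753} \left(-1646\right)} = \frac{1}{-2253309 - \frac{1646}{1753}} = \frac{1}{- \frac{3950052323}{1753}} = - \frac{1753}{3950052323}$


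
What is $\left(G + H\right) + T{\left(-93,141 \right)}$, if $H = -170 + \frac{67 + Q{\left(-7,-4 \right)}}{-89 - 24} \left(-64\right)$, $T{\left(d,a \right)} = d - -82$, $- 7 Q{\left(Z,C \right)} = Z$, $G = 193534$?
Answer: $\frac{21853241}{113} \approx 1.9339 \cdot 10^{5}$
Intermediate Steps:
$Q{\left(Z,C \right)} = - \frac{Z}{7}$
$T{\left(d,a \right)} = 82 + d$ ($T{\left(d,a \right)} = d + 82 = 82 + d$)
$H = - \frac{14858}{113}$ ($H = -170 + \frac{67 - -1}{-89 - 24} \left(-64\right) = -170 + \frac{67 + 1}{-113} \left(-64\right) = -170 + 68 \left(- \frac{1}{113}\right) \left(-64\right) = -170 - - \frac{4352}{113} = -170 + \frac{4352}{113} = - \frac{14858}{113} \approx -131.49$)
$\left(G + H\right) + T{\left(-93,141 \right)} = \left(193534 - \frac{14858}{113}\right) + \left(82 - 93\right) = \frac{21854484}{113} - 11 = \frac{21853241}{113}$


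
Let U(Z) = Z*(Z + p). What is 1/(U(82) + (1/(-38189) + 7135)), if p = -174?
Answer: -38189/15619302 ≈ -0.0024450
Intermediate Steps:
U(Z) = Z*(-174 + Z) (U(Z) = Z*(Z - 174) = Z*(-174 + Z))
1/(U(82) + (1/(-38189) + 7135)) = 1/(82*(-174 + 82) + (1/(-38189) + 7135)) = 1/(82*(-92) + (-1/38189 + 7135)) = 1/(-7544 + 272478514/38189) = 1/(-15619302/38189) = -38189/15619302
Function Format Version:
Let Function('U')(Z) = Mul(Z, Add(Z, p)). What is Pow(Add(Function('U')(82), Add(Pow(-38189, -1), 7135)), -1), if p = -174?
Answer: Rational(-38189, 15619302) ≈ -0.0024450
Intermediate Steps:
Function('U')(Z) = Mul(Z, Add(-174, Z)) (Function('U')(Z) = Mul(Z, Add(Z, -174)) = Mul(Z, Add(-174, Z)))
Pow(Add(Function('U')(82), Add(Pow(-38189, -1), 7135)), -1) = Pow(Add(Mul(82, Add(-174, 82)), Add(Pow(-38189, -1), 7135)), -1) = Pow(Add(Mul(82, -92), Add(Rational(-1, 38189), 7135)), -1) = Pow(Add(-7544, Rational(272478514, 38189)), -1) = Pow(Rational(-15619302, 38189), -1) = Rational(-38189, 15619302)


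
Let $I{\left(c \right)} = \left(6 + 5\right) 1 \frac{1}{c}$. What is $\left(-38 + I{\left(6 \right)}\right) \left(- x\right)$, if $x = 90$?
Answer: $3255$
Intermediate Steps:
$I{\left(c \right)} = \frac{11}{c}$
$\left(-38 + I{\left(6 \right)}\right) \left(- x\right) = \left(-38 + \frac{11}{6}\right) \left(\left(-1\right) 90\right) = \left(-38 + 11 \cdot \frac{1}{6}\right) \left(-90\right) = \left(-38 + \frac{11}{6}\right) \left(-90\right) = \left(- \frac{217}{6}\right) \left(-90\right) = 3255$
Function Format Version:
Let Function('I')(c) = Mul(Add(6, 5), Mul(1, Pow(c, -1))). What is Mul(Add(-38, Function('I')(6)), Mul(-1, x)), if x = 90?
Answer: 3255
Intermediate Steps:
Function('I')(c) = Mul(11, Pow(c, -1))
Mul(Add(-38, Function('I')(6)), Mul(-1, x)) = Mul(Add(-38, Mul(11, Pow(6, -1))), Mul(-1, 90)) = Mul(Add(-38, Mul(11, Rational(1, 6))), -90) = Mul(Add(-38, Rational(11, 6)), -90) = Mul(Rational(-217, 6), -90) = 3255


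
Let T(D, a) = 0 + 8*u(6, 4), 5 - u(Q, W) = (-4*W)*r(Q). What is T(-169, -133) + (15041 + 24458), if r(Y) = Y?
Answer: 40307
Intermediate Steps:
u(Q, W) = 5 + 4*Q*W (u(Q, W) = 5 - (-4*W)*Q = 5 - (-4)*Q*W = 5 + 4*Q*W)
T(D, a) = 808 (T(D, a) = 0 + 8*(5 + 4*6*4) = 0 + 8*(5 + 96) = 0 + 8*101 = 0 + 808 = 808)
T(-169, -133) + (15041 + 24458) = 808 + (15041 + 24458) = 808 + 39499 = 40307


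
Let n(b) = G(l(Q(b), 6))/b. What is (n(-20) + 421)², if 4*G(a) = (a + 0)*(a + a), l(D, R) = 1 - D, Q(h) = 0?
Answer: 283551921/1600 ≈ 1.7722e+5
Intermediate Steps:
G(a) = a²/2 (G(a) = ((a + 0)*(a + a))/4 = (a*(2*a))/4 = (2*a²)/4 = a²/2)
n(b) = 1/(2*b) (n(b) = ((1 - 1*0)²/2)/b = ((1 + 0)²/2)/b = ((½)*1²)/b = ((½)*1)/b = 1/(2*b))
(n(-20) + 421)² = ((½)/(-20) + 421)² = ((½)*(-1/20) + 421)² = (-1/40 + 421)² = (16839/40)² = 283551921/1600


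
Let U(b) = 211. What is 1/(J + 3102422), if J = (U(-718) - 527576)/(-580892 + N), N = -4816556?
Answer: 5397448/16745161946421 ≈ 3.2233e-7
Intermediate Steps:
J = 527365/5397448 (J = (211 - 527576)/(-580892 - 4816556) = -527365/(-5397448) = -527365*(-1/5397448) = 527365/5397448 ≈ 0.097706)
1/(J + 3102422) = 1/(527365/5397448 + 3102422) = 1/(16745161946421/5397448) = 5397448/16745161946421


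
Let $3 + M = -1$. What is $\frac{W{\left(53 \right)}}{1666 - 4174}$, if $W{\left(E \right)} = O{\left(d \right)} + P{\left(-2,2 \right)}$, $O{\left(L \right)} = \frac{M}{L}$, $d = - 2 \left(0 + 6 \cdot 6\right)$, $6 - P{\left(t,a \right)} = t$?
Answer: $- \frac{145}{45144} \approx -0.0032119$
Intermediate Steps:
$P{\left(t,a \right)} = 6 - t$
$M = -4$ ($M = -3 - 1 = -4$)
$d = -72$ ($d = - 2 \left(0 + 36\right) = \left(-2\right) 36 = -72$)
$O{\left(L \right)} = - \frac{4}{L}$
$W{\left(E \right)} = \frac{145}{18}$ ($W{\left(E \right)} = - \frac{4}{-72} + \left(6 - -2\right) = \left(-4\right) \left(- \frac{1}{72}\right) + \left(6 + 2\right) = \frac{1}{18} + 8 = \frac{145}{18}$)
$\frac{W{\left(53 \right)}}{1666 - 4174} = \frac{145}{18 \left(1666 - 4174\right)} = \frac{145}{18 \left(-2508\right)} = \frac{145}{18} \left(- \frac{1}{2508}\right) = - \frac{145}{45144}$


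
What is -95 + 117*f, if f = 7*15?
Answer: 12190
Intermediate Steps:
f = 105
-95 + 117*f = -95 + 117*105 = -95 + 12285 = 12190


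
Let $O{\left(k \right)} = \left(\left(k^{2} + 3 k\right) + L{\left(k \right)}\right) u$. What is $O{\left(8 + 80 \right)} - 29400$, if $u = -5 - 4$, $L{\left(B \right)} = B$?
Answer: $-102264$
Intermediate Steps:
$u = -9$ ($u = -5 - 4 = -9$)
$O{\left(k \right)} = - 36 k - 9 k^{2}$ ($O{\left(k \right)} = \left(\left(k^{2} + 3 k\right) + k\right) \left(-9\right) = \left(k^{2} + 4 k\right) \left(-9\right) = - 36 k - 9 k^{2}$)
$O{\left(8 + 80 \right)} - 29400 = 9 \left(8 + 80\right) \left(-4 - \left(8 + 80\right)\right) - 29400 = 9 \cdot 88 \left(-4 - 88\right) - 29400 = 9 \cdot 88 \left(-92\right) - 29400 = -72864 - 29400 = -102264$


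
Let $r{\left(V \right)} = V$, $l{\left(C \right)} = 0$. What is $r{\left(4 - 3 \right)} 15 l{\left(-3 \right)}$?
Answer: $0$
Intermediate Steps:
$r{\left(4 - 3 \right)} 15 l{\left(-3 \right)} = \left(4 - 3\right) 15 \cdot 0 = 1 \cdot 15 \cdot 0 = 15 \cdot 0 = 0$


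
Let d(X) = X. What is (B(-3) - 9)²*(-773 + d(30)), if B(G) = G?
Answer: -106992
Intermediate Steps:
(B(-3) - 9)²*(-773 + d(30)) = (-3 - 9)²*(-773 + 30) = (-12)²*(-743) = 144*(-743) = -106992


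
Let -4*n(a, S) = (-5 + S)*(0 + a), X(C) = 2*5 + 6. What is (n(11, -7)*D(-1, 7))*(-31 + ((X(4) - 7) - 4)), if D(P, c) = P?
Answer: 858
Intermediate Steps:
X(C) = 16 (X(C) = 10 + 6 = 16)
n(a, S) = -a*(-5 + S)/4 (n(a, S) = -(-5 + S)*(0 + a)/4 = -(-5 + S)*a/4 = -a*(-5 + S)/4)
(n(11, -7)*D(-1, 7))*(-31 + ((X(4) - 7) - 4)) = (((1/4)*11*(5 - 1*(-7)))*(-1))*(-31 + ((16 - 7) - 4)) = (((1/4)*11*(5 + 7))*(-1))*(-31 + (9 - 4)) = (((1/4)*11*12)*(-1))*(-31 + 5) = (33*(-1))*(-26) = -33*(-26) = 858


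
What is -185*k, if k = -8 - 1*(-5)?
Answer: 555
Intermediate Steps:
k = -3 (k = -8 + 5 = -3)
-185*k = -185*(-3) = 555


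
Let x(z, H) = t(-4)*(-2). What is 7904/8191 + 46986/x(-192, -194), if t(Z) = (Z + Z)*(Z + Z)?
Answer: -191925307/524224 ≈ -366.11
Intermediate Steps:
t(Z) = 4*Z² (t(Z) = (2*Z)*(2*Z) = 4*Z²)
x(z, H) = -128 (x(z, H) = (4*(-4)²)*(-2) = (4*16)*(-2) = 64*(-2) = -128)
7904/8191 + 46986/x(-192, -194) = 7904/8191 + 46986/(-128) = 7904*(1/8191) + 46986*(-1/128) = 7904/8191 - 23493/64 = -191925307/524224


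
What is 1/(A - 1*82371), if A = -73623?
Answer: -1/155994 ≈ -6.4105e-6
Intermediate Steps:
1/(A - 1*82371) = 1/(-73623 - 1*82371) = 1/(-73623 - 82371) = 1/(-155994) = -1/155994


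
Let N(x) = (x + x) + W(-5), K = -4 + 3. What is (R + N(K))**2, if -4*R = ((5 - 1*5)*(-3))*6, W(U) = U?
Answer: 49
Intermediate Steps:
K = -1
N(x) = -5 + 2*x (N(x) = (x + x) - 5 = 2*x - 5 = -5 + 2*x)
R = 0 (R = -(5 - 1*5)*(-3)*6/4 = -(5 - 5)*(-3)*6/4 = -0*(-3)*6/4 = -0*6 = -1/4*0 = 0)
(R + N(K))**2 = (0 + (-5 + 2*(-1)))**2 = (0 + (-5 - 2))**2 = (0 - 7)**2 = (-7)**2 = 49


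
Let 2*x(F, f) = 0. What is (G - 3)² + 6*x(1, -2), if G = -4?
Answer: 49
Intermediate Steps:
x(F, f) = 0 (x(F, f) = (½)*0 = 0)
(G - 3)² + 6*x(1, -2) = (-4 - 3)² + 6*0 = (-7)² + 0 = 49 + 0 = 49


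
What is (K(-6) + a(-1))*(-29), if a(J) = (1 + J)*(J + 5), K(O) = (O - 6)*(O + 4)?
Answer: -696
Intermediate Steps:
K(O) = (-6 + O)*(4 + O)
a(J) = (1 + J)*(5 + J)
(K(-6) + a(-1))*(-29) = ((-24 + (-6)**2 - 2*(-6)) + (5 + (-1)**2 + 6*(-1)))*(-29) = ((-24 + 36 + 12) + (5 + 1 - 6))*(-29) = (24 + 0)*(-29) = 24*(-29) = -696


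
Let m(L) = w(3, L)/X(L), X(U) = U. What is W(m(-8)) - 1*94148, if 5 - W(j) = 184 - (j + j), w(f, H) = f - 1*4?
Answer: -377307/4 ≈ -94327.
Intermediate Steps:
w(f, H) = -4 + f (w(f, H) = f - 4 = -4 + f)
m(L) = -1/L (m(L) = (-4 + 3)/L = -1/L)
W(j) = -179 + 2*j (W(j) = 5 - (184 - (j + j)) = 5 - (184 - 2*j) = 5 + (-184 + 2*j) = -179 + 2*j)
W(m(-8)) - 1*94148 = (-179 + 2*(-1/(-8))) - 1*94148 = (-179 + 2*(-1*(-⅛))) - 94148 = (-179 + 2*(⅛)) - 94148 = (-179 + ¼) - 94148 = -715/4 - 94148 = -377307/4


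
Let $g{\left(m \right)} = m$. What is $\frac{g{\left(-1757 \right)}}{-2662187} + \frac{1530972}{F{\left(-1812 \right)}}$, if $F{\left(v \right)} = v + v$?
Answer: $- \frac{339643949033}{803980474} \approx -422.45$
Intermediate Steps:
$F{\left(v \right)} = 2 v$
$\frac{g{\left(-1757 \right)}}{-2662187} + \frac{1530972}{F{\left(-1812 \right)}} = - \frac{1757}{-2662187} + \frac{1530972}{2 \left(-1812\right)} = \left(-1757\right) \left(- \frac{1}{2662187}\right) + \frac{1530972}{-3624} = \frac{1757}{2662187} + 1530972 \left(- \frac{1}{3624}\right) = \frac{1757}{2662187} - \frac{127581}{302} = - \frac{339643949033}{803980474}$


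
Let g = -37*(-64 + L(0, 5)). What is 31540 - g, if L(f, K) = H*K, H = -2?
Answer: 28802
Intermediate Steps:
L(f, K) = -2*K
g = 2738 (g = -37*(-64 - 2*5) = -37*(-64 - 10) = -37*(-74) = 2738)
31540 - g = 31540 - 1*2738 = 31540 - 2738 = 28802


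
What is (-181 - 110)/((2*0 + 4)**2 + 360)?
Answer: -291/376 ≈ -0.77394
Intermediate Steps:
(-181 - 110)/((2*0 + 4)**2 + 360) = -291/((0 + 4)**2 + 360) = -291/(4**2 + 360) = -291/(16 + 360) = -291/376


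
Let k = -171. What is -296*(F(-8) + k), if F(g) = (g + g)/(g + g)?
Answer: 50320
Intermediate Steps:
F(g) = 1 (F(g) = (2*g)/((2*g)) = (2*g)*(1/(2*g)) = 1)
-296*(F(-8) + k) = -296*(1 - 171) = -296*(-170) = 50320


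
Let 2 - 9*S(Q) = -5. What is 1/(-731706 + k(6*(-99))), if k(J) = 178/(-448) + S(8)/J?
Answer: -598752/438110669593 ≈ -1.3667e-6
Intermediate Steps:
S(Q) = 7/9 (S(Q) = 2/9 - ⅑*(-5) = 2/9 + 5/9 = 7/9)
k(J) = -89/224 + 7/(9*J) (k(J) = 178/(-448) + 7/(9*J) = 178*(-1/448) + 7/(9*J) = -89/224 + 7/(9*J))
1/(-731706 + k(6*(-99))) = 1/(-731706 + (1568 - 4806*(-99))/(2016*((6*(-99))))) = 1/(-731706 + (1/2016)*(1568 - 801*(-594))/(-594)) = 1/(-731706 + (1/2016)*(-1/594)*(1568 + 475794)) = 1/(-731706 + (1/2016)*(-1/594)*477362) = 1/(-731706 - 238681/598752) = 1/(-438110669593/598752) = -598752/438110669593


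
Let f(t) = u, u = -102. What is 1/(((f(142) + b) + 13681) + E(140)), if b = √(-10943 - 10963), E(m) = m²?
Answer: 33179/1100867947 - 3*I*√2434/1100867947 ≈ 3.0139e-5 - 1.3445e-7*I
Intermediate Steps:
f(t) = -102
b = 3*I*√2434 (b = √(-21906) = 3*I*√2434 ≈ 148.01*I)
1/(((f(142) + b) + 13681) + E(140)) = 1/(((-102 + 3*I*√2434) + 13681) + 140²) = 1/((13579 + 3*I*√2434) + 19600) = 1/(33179 + 3*I*√2434)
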